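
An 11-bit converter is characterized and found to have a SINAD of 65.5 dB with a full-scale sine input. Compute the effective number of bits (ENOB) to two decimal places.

10.59 bits

ENOB = (SINAD − 1.76) / 6.02 = (65.5 − 1.76)/6.02 = 10.588.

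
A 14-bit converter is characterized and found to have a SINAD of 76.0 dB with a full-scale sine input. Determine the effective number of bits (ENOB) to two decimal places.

12.33 bits

ENOB = (SINAD − 1.76) / 6.02 = (76.0 − 1.76)/6.02 = 12.332.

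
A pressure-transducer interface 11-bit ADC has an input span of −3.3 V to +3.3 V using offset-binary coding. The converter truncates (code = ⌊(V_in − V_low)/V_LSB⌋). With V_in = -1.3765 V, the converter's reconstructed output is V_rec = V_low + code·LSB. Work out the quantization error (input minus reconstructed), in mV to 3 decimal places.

Step size: 6.6 V ÷ 2^11 = 3.223 mV.
(V_in − V_low)/LSB = (-1.3765 − (−3.3))/0.00322266 = 596.8679 → code 596 (floor).
V_rec = (−3.3) + 596·0.00322266 = -1.3792969 V.
V_in − V_rec = 0.00279687 V = 2.797 mV.

2.797 mV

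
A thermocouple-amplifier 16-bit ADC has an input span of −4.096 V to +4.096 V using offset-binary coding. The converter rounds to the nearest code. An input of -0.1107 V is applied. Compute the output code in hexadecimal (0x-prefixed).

LSB = 8.192 V / 65536 = 125.00 µV.
(V_in − V_low)/LSB = (-0.1107 − (−4.096)) / 0.000125 = 31882.400.
So the output code is 31882.
In hexadecimal (0x-prefixed): 0x7C8A.

code 0x7C8A (decimal 31882)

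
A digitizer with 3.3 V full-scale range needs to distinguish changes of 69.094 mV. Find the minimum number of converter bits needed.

Number of steps required ≥ 3.3 V / 69.094 mV = 47.76.
Need 2^N ≥ 47.76; 2^5 = 32, 2^6 = 64.
Minimum N = 6.

6 bits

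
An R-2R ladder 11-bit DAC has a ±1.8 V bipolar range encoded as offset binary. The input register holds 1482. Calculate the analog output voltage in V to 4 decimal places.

0.8051 V

LSB = 3.6 V / 2^11 = 1.758 mV.
V_out = (−1.8) + 1482 × 0.00175781 V = 0.805078 V.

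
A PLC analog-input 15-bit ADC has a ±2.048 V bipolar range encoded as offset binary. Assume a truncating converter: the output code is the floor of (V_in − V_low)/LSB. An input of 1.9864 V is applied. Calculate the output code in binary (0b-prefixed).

code 0b111111000010011 (decimal 32275)

Full-scale span = 4.096 V; LSB = 4.096/2^15 = 125.00 µV.
(V_in − V_low)/LSB = (1.9864 − (−2.048)) / 0.000125 = 32275.200.
So the output code is 32275.
In binary (0b-prefixed): 0b111111000010011.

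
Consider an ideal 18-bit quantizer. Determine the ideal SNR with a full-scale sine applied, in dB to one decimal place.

110.1 dB

SNR ≈ 6.02·N + 1.76 dB = 6.02·18 + 1.76 = 110.12 dB.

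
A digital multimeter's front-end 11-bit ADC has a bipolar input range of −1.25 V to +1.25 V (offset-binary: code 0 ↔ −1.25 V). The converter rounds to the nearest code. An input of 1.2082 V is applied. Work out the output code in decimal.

code 2014

Full-scale span = 2.5 V; LSB = 2.5/2^11 = 1.221 mV.
Input sits at 2013.757 steps above V_low.
round(2013.757) = 2014.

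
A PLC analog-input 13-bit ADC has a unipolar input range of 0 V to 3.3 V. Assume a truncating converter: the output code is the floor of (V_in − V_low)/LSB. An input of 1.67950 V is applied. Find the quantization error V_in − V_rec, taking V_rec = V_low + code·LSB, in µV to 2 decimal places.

93.26 µV

Step size: 3.3 V ÷ 2^13 = 402.83 µV.
(V_in − V_low)/LSB = (1.67950 − 0)/0.000402832 = 4169.2315 → code 4169 (floor).
Code 4169 maps back to 0 + 4169×0.000402832 V = 1.6794067 V.
Error = 1.67950 − 1.6794067 = 9.32617e-05 V = 93.26 µV.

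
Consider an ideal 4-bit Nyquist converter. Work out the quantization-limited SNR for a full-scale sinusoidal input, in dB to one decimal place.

25.8 dB

SNR ≈ 6.02·N + 1.76 dB = 6.02·4 + 1.76 = 25.84 dB.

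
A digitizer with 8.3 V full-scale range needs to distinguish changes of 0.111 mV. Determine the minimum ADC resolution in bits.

17 bits

Number of steps required ≥ 8.3 V / 0.111 mV = 74774.77.
Need 2^N ≥ 74774.77; 2^16 = 65536, 2^17 = 131072.
Minimum N = 17.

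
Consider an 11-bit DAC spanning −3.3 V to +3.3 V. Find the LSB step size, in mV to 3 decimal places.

3.223 mV

Full-scale span = 6.6 V.
LSB = 6.6 / 2^11 = 6.6 / 2048 = 0.00322266 V = 3.223 mV.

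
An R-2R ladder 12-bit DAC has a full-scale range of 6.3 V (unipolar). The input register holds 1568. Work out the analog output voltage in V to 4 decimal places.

2.4117 V

LSB = 6.3 V / 2^12 = 1.538 mV.
V_out = 0 + 1568 × 0.00153809 V = 2.41172 V.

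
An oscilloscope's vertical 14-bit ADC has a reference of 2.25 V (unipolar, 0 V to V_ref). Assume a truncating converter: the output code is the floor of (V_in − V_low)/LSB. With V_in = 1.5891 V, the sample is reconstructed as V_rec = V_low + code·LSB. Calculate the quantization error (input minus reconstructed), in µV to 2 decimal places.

Step size: 2.25 V ÷ 2^14 = 137.33 µV.
Scaled input = 11571.4731 LSBs, so code = 11571.
Code 11571 maps back to 0 + 11571×0.000137329 V = 1.589035 V.
Difference: 6.49658e-05 V → 64.97 µV.

64.97 µV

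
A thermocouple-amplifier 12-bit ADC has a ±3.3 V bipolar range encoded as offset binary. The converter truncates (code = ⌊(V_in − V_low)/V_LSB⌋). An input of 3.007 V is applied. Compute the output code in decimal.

code 3914

LSB = 6.6 V / 4096 = 1.611 mV.
(V_in − V_low)/LSB = (3.007 − (−3.3)) / 0.00161133 = 3914.162.
So the output code is 3914.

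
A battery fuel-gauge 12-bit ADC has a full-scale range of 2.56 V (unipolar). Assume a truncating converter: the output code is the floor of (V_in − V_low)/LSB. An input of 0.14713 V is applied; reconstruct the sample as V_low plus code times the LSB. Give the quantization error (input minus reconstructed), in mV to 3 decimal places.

One LSB is 2.56 V / 4096 = 0.625 mV.
(V_in − V_low)/LSB = (0.14713 − 0)/0.000625 = 235.4080 → code 235 (floor).
Reconstructed: 0.146875 V.
Difference: 0.000255 V → 0.255 mV.

0.255 mV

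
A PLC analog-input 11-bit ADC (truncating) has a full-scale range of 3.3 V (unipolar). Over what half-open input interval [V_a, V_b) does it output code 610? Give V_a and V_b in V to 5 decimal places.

[0.98291 V, 0.98452 V)

LSB = 3.3/2^11 = 1.611 mV.
V_a = V_low + 610·LSB = 0.98291 V; V_b = V_low + 611·LSB = 0.984521 V.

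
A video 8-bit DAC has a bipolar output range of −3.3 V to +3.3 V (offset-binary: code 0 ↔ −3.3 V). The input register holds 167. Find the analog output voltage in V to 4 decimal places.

1.0055 V

LSB = 6.6 V / 2^8 = 25.781 mV.
V_out = (−3.3) + 167 × 0.0257812 V = 1.00547 V.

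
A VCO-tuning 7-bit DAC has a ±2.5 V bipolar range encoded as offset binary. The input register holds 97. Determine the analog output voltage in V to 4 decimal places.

1.2891 V

LSB = 5 V / 2^7 = 39.062 mV.
V_out = (−2.5) + 97 × 0.0390625 V = 1.28906 V.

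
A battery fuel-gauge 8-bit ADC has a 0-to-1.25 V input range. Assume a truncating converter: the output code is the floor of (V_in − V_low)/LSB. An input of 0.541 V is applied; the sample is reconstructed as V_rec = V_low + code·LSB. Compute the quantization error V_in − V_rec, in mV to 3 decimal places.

LSB = 1.25/2^8 = 4.883 mV.
(V_in − V_low)/LSB = (0.541 − 0)/0.00488281 = 110.7968 → code 110 (floor).
Reconstructed: 0.53710938 V.
V_in − V_rec = 0.00389062 V = 3.891 mV.

3.891 mV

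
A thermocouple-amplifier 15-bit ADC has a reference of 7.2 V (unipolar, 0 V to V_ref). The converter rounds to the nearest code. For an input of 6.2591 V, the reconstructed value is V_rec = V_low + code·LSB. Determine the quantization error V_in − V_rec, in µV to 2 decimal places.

Step size: 7.2 V ÷ 2^15 = 219.73 µV.
(V_in − V_low)/LSB = (6.2591 − 0)/0.000219727 = 28485.8596 → code 28486 (round).
Reconstructed: 6.2591309 V.
V_in − V_rec = -3.08594e-05 V = -30.86 µV.

-30.86 µV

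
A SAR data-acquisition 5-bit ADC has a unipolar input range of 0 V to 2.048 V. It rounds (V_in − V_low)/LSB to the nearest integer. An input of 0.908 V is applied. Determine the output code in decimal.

With 32 levels over 2.048 V, one step is 64.000 mV.
(0.908 − 0) / 0.064 = 14.188 LSBs.
So the output code is 14.

code 14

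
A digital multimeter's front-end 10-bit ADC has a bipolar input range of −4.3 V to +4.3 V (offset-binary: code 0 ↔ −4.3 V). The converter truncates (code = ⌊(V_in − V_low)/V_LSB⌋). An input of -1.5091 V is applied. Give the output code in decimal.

code 332

LSB = 8.6 V / 1024 = 8.398 mV.
Input sits at 332.312 steps above V_low.
⌊·⌋(332.312) = 332.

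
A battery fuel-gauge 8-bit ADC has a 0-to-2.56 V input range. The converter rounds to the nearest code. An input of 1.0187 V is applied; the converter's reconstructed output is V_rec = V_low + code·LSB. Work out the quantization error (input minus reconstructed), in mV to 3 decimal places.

-1.300 mV

One LSB is 2.56 V / 256 = 10.000 mV.
Scaled input = 101.8700 LSBs, so code = 102.
V_rec = 0 + 102·0.01 = 1.02 V.
V_in − V_rec = -0.0013 V = -1.300 mV.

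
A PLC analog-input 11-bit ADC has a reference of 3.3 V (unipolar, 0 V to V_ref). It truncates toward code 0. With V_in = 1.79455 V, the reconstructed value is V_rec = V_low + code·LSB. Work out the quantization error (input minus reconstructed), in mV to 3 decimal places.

1.142 mV

Step size: 3.3 V ÷ 2^11 = 1.611 mV.
(V_in − V_low)/LSB = (1.79455 − 0)/0.00161133 = 1113.7086 → code 1113 (floor).
Code 1113 maps back to 0 + 1113×0.00161133 V = 1.7934082 V.
V_in − V_rec = 0.0011418 V = 1.142 mV.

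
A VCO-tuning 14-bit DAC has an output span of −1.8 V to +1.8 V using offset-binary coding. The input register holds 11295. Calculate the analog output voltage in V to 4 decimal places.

0.6818 V

LSB = 3.6 V / 2^14 = 219.73 µV.
V_out = (−1.8) + 11295 × 0.000219727 V = 0.681812 V.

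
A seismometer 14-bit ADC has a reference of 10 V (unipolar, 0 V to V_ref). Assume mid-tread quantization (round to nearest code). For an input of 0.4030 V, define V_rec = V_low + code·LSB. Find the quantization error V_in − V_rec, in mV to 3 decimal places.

One LSB is 10 V / 16384 = 0.610 mV.
(V_in − V_low)/LSB = (0.4030 − 0)/0.000610352 = 660.2752 → code 660 (round).
Code 660 maps back to 0 + 660×0.000610352 V = 0.40283203 V.
V_in − V_rec = 0.000167969 V = 0.168 mV.

0.168 mV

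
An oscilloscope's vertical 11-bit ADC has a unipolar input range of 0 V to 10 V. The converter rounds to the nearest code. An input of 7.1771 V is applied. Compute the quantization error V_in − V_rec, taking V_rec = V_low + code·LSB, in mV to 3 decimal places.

-0.634 mV

LSB = 10/2^11 = 4.883 mV.
(7.1771 − 0)/0.00488281 = 1469.8701; round gives code 1470.
Code 1470 maps back to 0 + 1470×0.00488281 V = 7.1777344 V.
Error = 7.1771 − 7.1777344 = -0.000634375 V = -0.634 mV.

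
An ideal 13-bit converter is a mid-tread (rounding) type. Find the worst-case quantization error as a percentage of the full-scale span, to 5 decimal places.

0.00610 %

Rounding → worst-case error = ½ LSB = V_FS/2^14, so 100/16384 = 0.00610352 % of full scale.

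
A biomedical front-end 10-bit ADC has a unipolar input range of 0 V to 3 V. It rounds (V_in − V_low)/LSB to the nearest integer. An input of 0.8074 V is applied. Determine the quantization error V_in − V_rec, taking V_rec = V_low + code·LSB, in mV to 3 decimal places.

LSB = 3/2^10 = 2.930 mV.
Scaled input = 275.5925 LSBs, so code = 276.
Reconstructed: 0.80859375 V.
V_in − V_rec = -0.00119375 V = -1.194 mV.

-1.194 mV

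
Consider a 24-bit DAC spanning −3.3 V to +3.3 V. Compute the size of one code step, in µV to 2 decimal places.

0.39 µV

Full-scale span = 6.6 V.
LSB = 6.6 / 2^24 = 6.6 / 16777216 = 3.93391e-07 V = 0.39 µV.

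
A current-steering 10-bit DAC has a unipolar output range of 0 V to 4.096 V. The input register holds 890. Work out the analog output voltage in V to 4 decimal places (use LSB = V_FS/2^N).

LSB = 4.096 V / 2^10 = 4.000 mV.
V_out = 0 + 890 × 0.004 V = 3.56 V.

3.5600 V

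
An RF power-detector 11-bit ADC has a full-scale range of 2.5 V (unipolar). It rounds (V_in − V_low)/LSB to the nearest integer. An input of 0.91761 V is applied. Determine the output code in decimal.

code 752

Full-scale span = 2.5 V; LSB = 2.5/2^11 = 1.221 mV.
(V_in − V_low)/LSB = (0.91761 − 0) / 0.0012207 = 751.706.
round(751.706) = 752.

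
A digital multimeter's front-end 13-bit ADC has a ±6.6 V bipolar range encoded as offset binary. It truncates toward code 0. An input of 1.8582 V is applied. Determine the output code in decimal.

With 8192 levels over 13.2 V, one step is 1.611 mV.
(V_in − V_low)/LSB = (1.8582 − (−6.6)) / 0.00161133 = 5249.210.
Floor → code 5249.

code 5249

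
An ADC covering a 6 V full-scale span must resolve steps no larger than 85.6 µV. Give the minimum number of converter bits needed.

17 bits

Number of steps required ≥ 6 V / 85.6 µV = 70093.46.
Need 2^N ≥ 70093.46; 2^16 = 65536, 2^17 = 131072.
Minimum N = 17.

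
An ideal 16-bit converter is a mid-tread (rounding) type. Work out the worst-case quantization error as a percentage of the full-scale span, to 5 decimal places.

Rounding → worst-case error = ½ LSB = V_FS/2^17, so 100/131072 = 0.000762939 % of full scale.

0.00076 %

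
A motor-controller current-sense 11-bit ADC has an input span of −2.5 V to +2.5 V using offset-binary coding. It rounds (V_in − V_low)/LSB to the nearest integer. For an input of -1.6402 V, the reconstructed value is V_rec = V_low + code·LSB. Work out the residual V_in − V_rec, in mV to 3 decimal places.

Step size: 5 V ÷ 2^11 = 2.441 mV.
(V_in − V_low)/LSB = (-1.6402 − (−2.5))/0.00244141 = 352.1741 → code 352 (round).
V_rec = (−2.5) + 352·0.00244141 = -1.640625 V.
V_in − V_rec = 0.000425 V = 0.425 mV.

0.425 mV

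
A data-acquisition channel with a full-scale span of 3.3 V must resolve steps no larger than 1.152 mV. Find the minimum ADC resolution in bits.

12 bits

Number of steps required ≥ 3.3 V / 1.152 mV = 2864.58.
Need 2^N ≥ 2864.58; 2^11 = 2048, 2^12 = 4096.
Minimum N = 12.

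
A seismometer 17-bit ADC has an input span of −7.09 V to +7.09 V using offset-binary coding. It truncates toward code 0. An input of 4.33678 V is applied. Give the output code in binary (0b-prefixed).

LSB = 14.18 V / 131072 = 108.18 µV.
Input sits at 105622.772 steps above V_low.
⌊·⌋(105622.772) = 105622.
In binary (0b-prefixed): 0b11001110010010110.

code 0b11001110010010110 (decimal 105622)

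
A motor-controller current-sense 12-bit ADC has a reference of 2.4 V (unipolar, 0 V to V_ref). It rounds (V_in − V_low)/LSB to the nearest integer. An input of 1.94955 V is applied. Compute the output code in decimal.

code 3327

LSB = 2.4 V / 4096 = 0.586 mV.
Input sits at 3327.232 steps above V_low.
round(3327.232) = 3327.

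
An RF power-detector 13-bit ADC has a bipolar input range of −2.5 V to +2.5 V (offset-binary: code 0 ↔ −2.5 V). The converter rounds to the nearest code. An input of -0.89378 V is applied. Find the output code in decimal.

Full-scale span = 5 V; LSB = 5/2^13 = 0.610 mV.
(V_in − V_low)/LSB = (-0.89378 − (−2.5)) / 0.000610352 = 2631.631.
So the output code is 2632.

code 2632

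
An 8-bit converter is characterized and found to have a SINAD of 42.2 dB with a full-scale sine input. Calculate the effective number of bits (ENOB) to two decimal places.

6.72 bits

ENOB = (SINAD − 1.76) / 6.02 = (42.2 − 1.76)/6.02 = 6.718.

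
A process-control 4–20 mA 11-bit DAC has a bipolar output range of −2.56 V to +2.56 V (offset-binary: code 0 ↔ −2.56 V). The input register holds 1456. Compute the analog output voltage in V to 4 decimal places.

1.0800 V

LSB = 5.12 V / 2^11 = 2.500 mV.
V_out = (−2.56) + 1456 × 0.0025 V = 1.08 V.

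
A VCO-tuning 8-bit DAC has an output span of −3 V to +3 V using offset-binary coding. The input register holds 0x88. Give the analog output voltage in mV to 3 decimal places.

LSB = 6 V / 2^8 = 23.438 mV.
Code 0x88 = 136 decimal.
V_out = (−3) + 136 × 0.0234375 V = 0.1875 V.
= 187.500 mV.

187.500 mV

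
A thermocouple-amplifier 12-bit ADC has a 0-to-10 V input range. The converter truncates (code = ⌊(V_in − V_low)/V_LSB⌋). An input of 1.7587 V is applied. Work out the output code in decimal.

code 720

LSB = 10 V / 4096 = 2.441 mV.
(V_in − V_low)/LSB = (1.7587 − 0) / 0.00244141 = 720.364.
Floor → code 720.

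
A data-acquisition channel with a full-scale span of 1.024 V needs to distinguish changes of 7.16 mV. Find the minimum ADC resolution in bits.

Number of steps required ≥ 1.024 V / 7.16 mV = 143.02.
Need 2^N ≥ 143.02; 2^7 = 128, 2^8 = 256.
Minimum N = 8.

8 bits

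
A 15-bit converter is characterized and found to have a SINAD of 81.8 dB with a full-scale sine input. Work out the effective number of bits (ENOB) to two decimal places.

ENOB = (SINAD − 1.76) / 6.02 = (81.8 − 1.76)/6.02 = 13.296.

13.30 bits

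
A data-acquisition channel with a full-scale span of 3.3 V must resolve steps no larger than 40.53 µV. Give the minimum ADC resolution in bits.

Number of steps required ≥ 3.3 V / 40.53 µV = 81421.17.
Need 2^N ≥ 81421.17; 2^16 = 65536, 2^17 = 131072.
Minimum N = 17.

17 bits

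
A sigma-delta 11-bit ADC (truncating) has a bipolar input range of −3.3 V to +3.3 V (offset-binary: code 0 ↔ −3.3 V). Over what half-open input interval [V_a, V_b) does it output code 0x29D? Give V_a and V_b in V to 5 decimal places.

LSB = 6.6/2^11 = 3.223 mV.
Code 0x29D = 669 decimal.
V_a = V_low + 669·LSB = -1.14404 V; V_b = V_low + 670·LSB = -1.14082 V.

[-1.14404 V, -1.14082 V)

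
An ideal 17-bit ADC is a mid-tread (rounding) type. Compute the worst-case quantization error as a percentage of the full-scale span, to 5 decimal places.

Rounding → worst-case error = ½ LSB = V_FS/2^18, so 100/262144 = 0.00038147 % of full scale.

0.00038 %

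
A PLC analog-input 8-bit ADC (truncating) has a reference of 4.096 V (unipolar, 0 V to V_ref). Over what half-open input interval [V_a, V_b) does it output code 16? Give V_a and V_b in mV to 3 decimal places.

LSB = 4.096/2^8 = 16.000 mV.
V_a = V_low + 16·LSB = 0.256 V; V_b = V_low + 17·LSB = 0.272 V.

[256.000 mV, 272.000 mV)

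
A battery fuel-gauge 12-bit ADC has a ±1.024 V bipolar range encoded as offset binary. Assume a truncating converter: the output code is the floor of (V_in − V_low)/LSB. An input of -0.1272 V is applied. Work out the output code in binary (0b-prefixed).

code 0b11100000001 (decimal 1793)

With 4096 levels over 2.048 V, one step is 0.500 mV.
Input sits at 1793.600 steps above V_low.
So the output code is 1793.
In binary (0b-prefixed): 0b11100000001.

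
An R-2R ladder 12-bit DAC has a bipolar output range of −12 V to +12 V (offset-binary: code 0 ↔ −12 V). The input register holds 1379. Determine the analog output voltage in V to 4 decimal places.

-3.9199 V

LSB = 24 V / 2^12 = 5.859 mV.
V_out = (−12) + 1379 × 0.00585938 V = -3.91992 V.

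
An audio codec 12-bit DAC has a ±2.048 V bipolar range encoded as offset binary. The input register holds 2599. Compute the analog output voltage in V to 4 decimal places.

0.5510 V

LSB = 4.096 V / 2^12 = 1.000 mV.
V_out = (−2.048) + 2599 × 0.001 V = 0.551 V.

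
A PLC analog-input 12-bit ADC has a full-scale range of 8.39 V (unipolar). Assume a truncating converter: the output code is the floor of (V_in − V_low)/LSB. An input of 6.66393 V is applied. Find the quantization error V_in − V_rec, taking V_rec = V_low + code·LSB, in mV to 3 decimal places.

One LSB is 8.39 V / 4096 = 2.048 mV.
(V_in − V_low)/LSB = (6.66393 − 0)/0.00204834 = 3253.3322 → code 3253 (floor).
Code 3253 maps back to 0 + 3253×0.00204834 V = 6.6632495 V.
V_in − V_rec = 0.000680488 V = 0.680 mV.

0.680 mV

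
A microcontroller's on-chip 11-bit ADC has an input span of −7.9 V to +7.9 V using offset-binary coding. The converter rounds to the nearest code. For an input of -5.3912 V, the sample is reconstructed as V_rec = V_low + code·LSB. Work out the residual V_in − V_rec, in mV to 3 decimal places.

LSB = 15.8/2^11 = 7.715 mV.
(V_in − V_low)/LSB = (-5.3912 − (−7.9))/0.00771484 = 325.1913 → code 325 (round).
Code 325 maps back to (−7.9) + 325×0.00771484 V = -5.3926758 V.
Error = -5.3912 − (−5.3926758) = 0.00147578 V = 1.476 mV.

1.476 mV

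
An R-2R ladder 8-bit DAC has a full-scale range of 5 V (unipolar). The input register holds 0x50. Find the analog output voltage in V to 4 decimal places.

LSB = 5 V / 2^8 = 19.531 mV.
Code 0x50 = 80 decimal.
V_out = 0 + 80 × 0.0195312 V = 1.5625 V.

1.5625 V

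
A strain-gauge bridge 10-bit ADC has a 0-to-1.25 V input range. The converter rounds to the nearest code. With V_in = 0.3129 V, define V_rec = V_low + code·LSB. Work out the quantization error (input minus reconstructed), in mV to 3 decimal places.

LSB = 1.25/2^10 = 1.221 mV.
(V_in − V_low)/LSB = (0.3129 − 0)/0.0012207 = 256.3277 → code 256 (round).
V_rec = 0 + 256·0.0012207 = 0.3125 V.
V_in − V_rec = 0.0004 V = 0.400 mV.

0.400 mV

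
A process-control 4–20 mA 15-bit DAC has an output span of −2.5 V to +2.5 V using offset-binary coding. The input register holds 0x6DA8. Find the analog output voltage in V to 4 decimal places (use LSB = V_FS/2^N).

1.7834 V

LSB = 5 V / 2^15 = 152.59 µV.
Code 0x6DA8 = 28072 decimal.
V_out = (−2.5) + 28072 × 0.000152588 V = 1.78345 V.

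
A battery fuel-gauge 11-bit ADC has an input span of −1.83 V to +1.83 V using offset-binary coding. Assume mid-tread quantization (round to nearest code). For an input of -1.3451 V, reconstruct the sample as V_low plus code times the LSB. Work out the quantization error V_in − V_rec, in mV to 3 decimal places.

Step size: 3.66 V ÷ 2^11 = 1.787 mV.
Scaled input = 271.3320 LSBs, so code = 271.
V_rec = (−1.83) + 271·0.00178711 = -1.3456934 V.
Error = -1.3451 − (−1.3456934) = 0.000593359 V = 0.593 mV.

0.593 mV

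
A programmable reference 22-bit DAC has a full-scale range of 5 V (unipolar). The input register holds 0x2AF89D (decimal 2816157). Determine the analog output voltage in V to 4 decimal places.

3.3571 V

LSB = 5 V / 2^22 = 1.19 µV.
Code 0x2AF89D = 2816157 decimal.
V_out = 0 + 2816157 × 1.19209e-06 V = 3.35712 V.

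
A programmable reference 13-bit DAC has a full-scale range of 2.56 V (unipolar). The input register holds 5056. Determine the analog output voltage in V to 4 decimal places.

LSB = 2.56 V / 2^13 = 312.50 µV.
V_out = 0 + 5056 × 0.0003125 V = 1.58 V.

1.5800 V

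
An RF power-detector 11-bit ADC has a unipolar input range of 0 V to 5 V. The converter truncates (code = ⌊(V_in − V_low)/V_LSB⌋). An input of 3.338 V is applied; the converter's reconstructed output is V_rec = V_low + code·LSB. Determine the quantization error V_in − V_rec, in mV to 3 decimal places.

One LSB is 5 V / 2048 = 2.441 mV.
(3.338 − 0)/0.00244141 = 1367.2448; ⌊·⌋ gives code 1367.
Reconstructed: 3.3374023 V.
V_in − V_rec = 0.000597656 V = 0.598 mV.

0.598 mV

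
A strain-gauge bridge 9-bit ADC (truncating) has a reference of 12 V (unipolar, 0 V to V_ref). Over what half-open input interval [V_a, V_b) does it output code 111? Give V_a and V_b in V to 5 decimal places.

[2.60156 V, 2.62500 V)

LSB = 12/2^9 = 23.438 mV.
V_a = V_low + 111·LSB = 2.60156 V; V_b = V_low + 112·LSB = 2.625 V.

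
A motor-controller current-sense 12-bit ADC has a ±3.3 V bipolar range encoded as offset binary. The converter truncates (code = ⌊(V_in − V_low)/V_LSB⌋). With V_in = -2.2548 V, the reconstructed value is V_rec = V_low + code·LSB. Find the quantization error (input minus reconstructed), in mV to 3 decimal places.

LSB = 6.6/2^12 = 1.611 mV.
(V_in − V_low)/LSB = (-2.2548 − (−3.3))/0.00161133 = 648.6575 → code 648 (floor).
Code 648 maps back to (−3.3) + 648×0.00161133 V = -2.2558594 V.
V_in − V_rec = 0.00105937 V = 1.059 mV.

1.059 mV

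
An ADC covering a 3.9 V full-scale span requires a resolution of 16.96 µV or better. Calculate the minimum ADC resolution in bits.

Number of steps required ≥ 3.9 V / 16.96 µV = 229952.83.
Need 2^N ≥ 229952.83; 2^17 = 131072, 2^18 = 262144.
Minimum N = 18.

18 bits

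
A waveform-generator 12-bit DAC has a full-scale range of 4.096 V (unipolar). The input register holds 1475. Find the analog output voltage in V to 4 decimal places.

1.4750 V

LSB = 4.096 V / 2^12 = 1.000 mV.
V_out = 0 + 1475 × 0.001 V = 1.475 V.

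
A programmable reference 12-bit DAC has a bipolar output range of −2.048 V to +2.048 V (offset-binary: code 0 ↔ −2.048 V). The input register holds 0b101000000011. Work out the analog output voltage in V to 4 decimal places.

LSB = 4.096 V / 2^12 = 1.000 mV.
Code 0b101000000011 = 2563 decimal.
V_out = (−2.048) + 2563 × 0.001 V = 0.515 V.

0.5150 V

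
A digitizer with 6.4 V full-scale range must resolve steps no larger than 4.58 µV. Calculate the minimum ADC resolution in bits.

Number of steps required ≥ 6.4 V / 4.58 µV = 1397379.91.
Need 2^N ≥ 1397379.91; 2^20 = 1048576, 2^21 = 2097152.
Minimum N = 21.

21 bits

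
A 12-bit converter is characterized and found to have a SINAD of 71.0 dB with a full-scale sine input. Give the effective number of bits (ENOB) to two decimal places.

11.50 bits

ENOB = (SINAD − 1.76) / 6.02 = (71.0 − 1.76)/6.02 = 11.502.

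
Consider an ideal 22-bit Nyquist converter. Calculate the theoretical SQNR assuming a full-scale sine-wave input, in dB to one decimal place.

134.2 dB

SNR ≈ 6.02·N + 1.76 dB = 6.02·22 + 1.76 = 134.20 dB.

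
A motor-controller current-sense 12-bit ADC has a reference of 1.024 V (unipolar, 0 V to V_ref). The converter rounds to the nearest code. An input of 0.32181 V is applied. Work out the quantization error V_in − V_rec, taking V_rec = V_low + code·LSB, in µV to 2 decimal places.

Step size: 1.024 V ÷ 2^12 = 250.00 µV.
(V_in − V_low)/LSB = (0.32181 − 0)/0.00025 = 1287.2400 → code 1287 (round).
Reconstructed: 0.32175 V.
Error = 0.32181 − 0.32175 = 6e-05 V = 60.00 µV.

60.00 µV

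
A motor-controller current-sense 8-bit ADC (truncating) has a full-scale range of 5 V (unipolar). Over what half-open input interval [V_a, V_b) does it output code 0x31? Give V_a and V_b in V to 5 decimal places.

LSB = 5/2^8 = 19.531 mV.
Code 0x31 = 49 decimal.
V_a = V_low + 49·LSB = 0.957031 V; V_b = V_low + 50·LSB = 0.976562 V.

[0.95703 V, 0.97656 V)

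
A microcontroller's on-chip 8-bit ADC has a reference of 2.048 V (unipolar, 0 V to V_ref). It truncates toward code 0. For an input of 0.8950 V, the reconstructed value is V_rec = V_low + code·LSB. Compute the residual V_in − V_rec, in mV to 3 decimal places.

One LSB is 2.048 V / 256 = 8.000 mV.
(0.8950 − 0)/0.008 = 111.8750; ⌊·⌋ gives code 111.
V_rec = 0 + 111·0.008 = 0.888 V.
V_in − V_rec = 0.007 V = 7.000 mV.

7.000 mV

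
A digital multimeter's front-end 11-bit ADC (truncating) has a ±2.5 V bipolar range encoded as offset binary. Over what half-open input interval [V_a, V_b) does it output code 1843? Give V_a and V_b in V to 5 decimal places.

[1.99951 V, 2.00195 V)

LSB = 5/2^11 = 2.441 mV.
V_a = V_low + 1843·LSB = 1.99951 V; V_b = V_low + 1844·LSB = 2.00195 V.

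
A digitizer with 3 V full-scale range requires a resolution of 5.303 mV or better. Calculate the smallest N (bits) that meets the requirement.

Number of steps required ≥ 3 V / 5.303 mV = 565.72.
Need 2^N ≥ 565.72; 2^9 = 512, 2^10 = 1024.
Minimum N = 10.

10 bits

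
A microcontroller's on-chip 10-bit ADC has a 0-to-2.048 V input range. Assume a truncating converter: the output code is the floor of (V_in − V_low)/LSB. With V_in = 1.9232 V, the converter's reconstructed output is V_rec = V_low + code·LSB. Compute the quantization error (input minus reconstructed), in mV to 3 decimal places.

1.200 mV

LSB = 2.048/2^10 = 2.000 mV.
(V_in − V_low)/LSB = (1.9232 − 0)/0.002 = 961.6000 → code 961 (floor).
V_rec = 0 + 961·0.002 = 1.922 V.
Difference: 0.0012 V → 1.200 mV.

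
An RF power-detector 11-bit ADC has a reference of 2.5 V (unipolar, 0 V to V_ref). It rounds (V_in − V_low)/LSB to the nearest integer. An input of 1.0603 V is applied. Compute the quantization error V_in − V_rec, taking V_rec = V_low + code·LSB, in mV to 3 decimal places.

-0.491 mV

LSB = 2.5/2^11 = 1.221 mV.
(V_in − V_low)/LSB = (1.0603 − 0)/0.0012207 = 868.5978 → code 869 (round).
Code 869 maps back to 0 + 869×0.0012207 V = 1.060791 V.
V_in − V_rec = -0.000491016 V = -0.491 mV.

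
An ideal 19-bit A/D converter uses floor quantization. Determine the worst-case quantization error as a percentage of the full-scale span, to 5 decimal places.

0.00019 %

Truncating → worst-case error = 1 LSB = V_FS/2^19, so 100/524288 = 0.000190735 % of full scale.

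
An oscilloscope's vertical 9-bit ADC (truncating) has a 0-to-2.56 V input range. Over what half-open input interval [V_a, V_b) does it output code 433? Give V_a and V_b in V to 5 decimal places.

LSB = 2.56/2^9 = 5.000 mV.
V_a = V_low + 433·LSB = 2.165 V; V_b = V_low + 434·LSB = 2.17 V.

[2.16500 V, 2.17000 V)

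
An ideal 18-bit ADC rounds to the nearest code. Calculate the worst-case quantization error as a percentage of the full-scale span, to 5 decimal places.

Rounding → worst-case error = ½ LSB = V_FS/2^19, so 100/524288 = 0.000190735 % of full scale.

0.00019 %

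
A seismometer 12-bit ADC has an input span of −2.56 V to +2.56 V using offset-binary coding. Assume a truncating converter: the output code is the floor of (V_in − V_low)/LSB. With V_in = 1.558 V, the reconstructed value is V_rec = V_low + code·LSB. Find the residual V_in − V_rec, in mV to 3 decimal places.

0.500 mV

LSB = 5.12/2^12 = 1.250 mV.
(V_in − V_low)/LSB = (1.558 − (−2.56))/0.00125 = 3294.4000 → code 3294 (floor).
V_rec = (−2.56) + 3294·0.00125 = 1.5575 V.
Difference: 0.0005 V → 0.500 mV.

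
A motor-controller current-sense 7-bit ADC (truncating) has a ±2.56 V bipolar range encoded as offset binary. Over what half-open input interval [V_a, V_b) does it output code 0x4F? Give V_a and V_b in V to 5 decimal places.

[0.60000 V, 0.64000 V)

LSB = 5.12/2^7 = 40.000 mV.
Code 0x4F = 79 decimal.
V_a = V_low + 79·LSB = 0.6 V; V_b = V_low + 80·LSB = 0.64 V.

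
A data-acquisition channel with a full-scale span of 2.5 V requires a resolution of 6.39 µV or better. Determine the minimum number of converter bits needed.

Number of steps required ≥ 2.5 V / 6.39 µV = 391236.31.
Need 2^N ≥ 391236.31; 2^18 = 262144, 2^19 = 524288.
Minimum N = 19.

19 bits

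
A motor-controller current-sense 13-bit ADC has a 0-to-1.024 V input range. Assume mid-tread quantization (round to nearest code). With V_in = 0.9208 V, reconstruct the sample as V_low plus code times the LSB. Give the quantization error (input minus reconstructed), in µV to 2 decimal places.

LSB = 1.024/2^13 = 125.00 µV.
(V_in − V_low)/LSB = (0.9208 − 0)/0.000125 = 7366.4000 → code 7366 (round).
V_rec = 0 + 7366·0.000125 = 0.92075 V.
V_in − V_rec = 5e-05 V = 50.00 µV.

50.00 µV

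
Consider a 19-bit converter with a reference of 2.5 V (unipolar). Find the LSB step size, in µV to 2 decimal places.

Full-scale span = 2.5 V.
LSB = 2.5 / 2^19 = 2.5 / 524288 = 4.76837e-06 V = 4.77 µV.

4.77 µV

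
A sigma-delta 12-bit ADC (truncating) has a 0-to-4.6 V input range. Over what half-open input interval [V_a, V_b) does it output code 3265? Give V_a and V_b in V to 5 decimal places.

LSB = 4.6/2^12 = 1.123 mV.
V_a = V_low + 3265·LSB = 3.66675 V; V_b = V_low + 3266·LSB = 3.66787 V.

[3.66675 V, 3.66787 V)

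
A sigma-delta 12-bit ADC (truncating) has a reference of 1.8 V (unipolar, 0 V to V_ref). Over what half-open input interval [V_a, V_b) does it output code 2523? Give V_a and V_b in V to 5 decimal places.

LSB = 1.8/2^12 = 439.45 µV.
V_a = V_low + 2523·LSB = 1.10874 V; V_b = V_low + 2524·LSB = 1.10918 V.

[1.10874 V, 1.10918 V)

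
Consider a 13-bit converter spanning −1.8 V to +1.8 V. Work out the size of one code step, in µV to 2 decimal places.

Full-scale span = 3.6 V.
LSB = 3.6 / 2^13 = 3.6 / 8192 = 0.000439453 V = 439.45 µV.

439.45 µV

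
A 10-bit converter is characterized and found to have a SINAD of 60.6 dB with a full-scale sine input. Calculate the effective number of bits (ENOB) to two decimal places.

9.77 bits

ENOB = (SINAD − 1.76) / 6.02 = (60.6 − 1.76)/6.02 = 9.774.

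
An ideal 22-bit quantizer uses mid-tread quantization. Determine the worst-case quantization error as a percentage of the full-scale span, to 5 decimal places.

0.00001 %

Rounding → worst-case error = ½ LSB = V_FS/2^23, so 100/8388608 = 1.19209e-05 % of full scale.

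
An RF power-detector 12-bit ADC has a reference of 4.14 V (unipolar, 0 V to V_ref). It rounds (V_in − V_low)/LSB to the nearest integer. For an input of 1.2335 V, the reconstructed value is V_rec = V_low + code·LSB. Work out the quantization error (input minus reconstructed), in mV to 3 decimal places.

LSB = 4.14/2^12 = 1.011 mV.
(V_in − V_low)/LSB = (1.2335 − 0)/0.00101074 = 1220.3903 → code 1220 (round).
Code 1220 maps back to 0 + 1220×0.00101074 V = 1.2331055 V.
Error = 1.2335 − 1.2331055 = 0.000394531 V = 0.395 mV.

0.395 mV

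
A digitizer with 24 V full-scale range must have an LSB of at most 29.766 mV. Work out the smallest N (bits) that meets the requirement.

10 bits

Number of steps required ≥ 24 V / 29.766 mV = 806.29.
Need 2^N ≥ 806.29; 2^9 = 512, 2^10 = 1024.
Minimum N = 10.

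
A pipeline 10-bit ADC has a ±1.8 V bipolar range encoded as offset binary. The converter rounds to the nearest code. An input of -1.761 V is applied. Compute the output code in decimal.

code 11

LSB = 3.6 V / 1024 = 3.516 mV.
Input sits at 11.093 steps above V_low.
So the output code is 11.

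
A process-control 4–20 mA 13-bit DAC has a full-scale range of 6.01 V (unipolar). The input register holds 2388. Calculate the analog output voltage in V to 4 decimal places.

LSB = 6.01 V / 2^13 = 0.734 mV.
V_out = 0 + 2388 × 0.000733643 V = 1.75194 V.

1.7519 V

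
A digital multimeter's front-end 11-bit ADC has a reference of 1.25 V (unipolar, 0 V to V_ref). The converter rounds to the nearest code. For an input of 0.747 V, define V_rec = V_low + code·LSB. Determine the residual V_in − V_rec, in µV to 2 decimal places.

-70.31 µV

LSB = 1.25/2^11 = 0.610 mV.
Scaled input = 1223.8848 LSBs, so code = 1224.
Code 1224 maps back to 0 + 1224×0.000610352 V = 0.74707031 V.
Error = 0.747 − 0.74707031 = -7.03125e-05 V = -70.31 µV.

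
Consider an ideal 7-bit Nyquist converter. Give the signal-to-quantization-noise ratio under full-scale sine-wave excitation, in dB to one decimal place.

SNR ≈ 6.02·N + 1.76 dB = 6.02·7 + 1.76 = 43.90 dB.

43.9 dB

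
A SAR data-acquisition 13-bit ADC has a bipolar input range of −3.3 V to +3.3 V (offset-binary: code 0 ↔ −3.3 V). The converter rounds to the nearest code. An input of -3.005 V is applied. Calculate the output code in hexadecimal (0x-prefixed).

code 0x16E (decimal 366)

LSB = 6.6 V / 8192 = 0.806 mV.
Input sits at 366.158 steps above V_low.
round(366.158) = 366.
In hexadecimal (0x-prefixed): 0x16E.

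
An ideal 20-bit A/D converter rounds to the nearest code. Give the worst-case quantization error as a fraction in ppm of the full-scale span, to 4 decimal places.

Rounding → worst-case error = ½ LSB = V_FS/2^21, so 1e+06/2097152 = 0.476837 ppm of full scale.

0.4768 ppm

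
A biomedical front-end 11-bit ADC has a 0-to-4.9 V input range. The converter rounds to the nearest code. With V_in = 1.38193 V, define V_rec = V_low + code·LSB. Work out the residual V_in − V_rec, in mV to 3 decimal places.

LSB = 4.9/2^11 = 2.393 mV.
Scaled input = 577.5903 LSBs, so code = 578.
V_rec = 0 + 578·0.00239258 = 1.3829102 V.
Error = 1.38193 − 1.3829102 = -0.000980156 V = -0.980 mV.

-0.980 mV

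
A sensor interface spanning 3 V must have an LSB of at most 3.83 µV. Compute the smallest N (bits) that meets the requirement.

20 bits

Number of steps required ≥ 3 V / 3.83 µV = 783289.82.
Need 2^N ≥ 783289.82; 2^19 = 524288, 2^20 = 1048576.
Minimum N = 20.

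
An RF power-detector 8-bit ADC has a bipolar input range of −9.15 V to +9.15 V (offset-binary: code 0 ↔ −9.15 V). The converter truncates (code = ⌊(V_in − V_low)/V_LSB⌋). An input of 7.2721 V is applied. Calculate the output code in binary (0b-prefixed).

code 0b11100101 (decimal 229)

LSB = 18.3 V / 256 = 71.484 mV.
Input sits at 229.730 steps above V_low.
So the output code is 229.
In binary (0b-prefixed): 0b11100101.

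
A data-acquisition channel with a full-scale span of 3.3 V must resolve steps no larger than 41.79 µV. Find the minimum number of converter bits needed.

Number of steps required ≥ 3.3 V / 41.79 µV = 78966.26.
Need 2^N ≥ 78966.26; 2^16 = 65536, 2^17 = 131072.
Minimum N = 17.

17 bits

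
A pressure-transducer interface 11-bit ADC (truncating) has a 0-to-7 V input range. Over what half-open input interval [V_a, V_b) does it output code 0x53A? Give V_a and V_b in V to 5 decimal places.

LSB = 7/2^11 = 3.418 mV.
Code 0x53A = 1338 decimal.
V_a = V_low + 1338·LSB = 4.57324 V; V_b = V_low + 1339·LSB = 4.57666 V.

[4.57324 V, 4.57666 V)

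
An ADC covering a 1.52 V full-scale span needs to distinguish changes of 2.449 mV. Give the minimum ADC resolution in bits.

10 bits

Number of steps required ≥ 1.52 V / 2.449 mV = 620.66.
Need 2^N ≥ 620.66; 2^9 = 512, 2^10 = 1024.
Minimum N = 10.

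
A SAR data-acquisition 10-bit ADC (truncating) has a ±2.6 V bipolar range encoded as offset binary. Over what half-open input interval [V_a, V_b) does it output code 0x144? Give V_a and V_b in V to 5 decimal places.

LSB = 5.2/2^10 = 5.078 mV.
Code 0x144 = 324 decimal.
V_a = V_low + 324·LSB = -0.954688 V; V_b = V_low + 325·LSB = -0.949609 V.

[-0.95469 V, -0.94961 V)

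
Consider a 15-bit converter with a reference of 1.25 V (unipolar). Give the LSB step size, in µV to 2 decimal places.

Full-scale span = 1.25 V.
LSB = 1.25 / 2^15 = 1.25 / 32768 = 3.8147e-05 V = 38.15 µV.

38.15 µV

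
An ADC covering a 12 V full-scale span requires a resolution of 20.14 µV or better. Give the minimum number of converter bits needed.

Number of steps required ≥ 12 V / 20.14 µV = 595829.20.
Need 2^N ≥ 595829.20; 2^19 = 524288, 2^20 = 1048576.
Minimum N = 20.

20 bits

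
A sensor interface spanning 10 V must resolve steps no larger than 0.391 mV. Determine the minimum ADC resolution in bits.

15 bits

Number of steps required ≥ 10 V / 0.391 mV = 25575.45.
Need 2^N ≥ 25575.45; 2^14 = 16384, 2^15 = 32768.
Minimum N = 15.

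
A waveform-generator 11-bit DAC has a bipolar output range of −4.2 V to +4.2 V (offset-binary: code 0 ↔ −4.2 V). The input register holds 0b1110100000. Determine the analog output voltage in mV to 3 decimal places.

LSB = 8.4 V / 2^11 = 4.102 mV.
Code 0b1110100000 = 928 decimal.
V_out = (−4.2) + 928 × 0.00410156 V = -0.39375 V.
= -393.750 mV.

-393.750 mV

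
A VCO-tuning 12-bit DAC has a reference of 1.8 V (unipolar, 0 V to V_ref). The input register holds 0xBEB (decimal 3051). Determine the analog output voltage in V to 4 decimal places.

LSB = 1.8 V / 2^12 = 439.45 µV.
Code 0xBEB = 3051 decimal.
V_out = 0 + 3051 × 0.000439453 V = 1.34077 V.

1.3408 V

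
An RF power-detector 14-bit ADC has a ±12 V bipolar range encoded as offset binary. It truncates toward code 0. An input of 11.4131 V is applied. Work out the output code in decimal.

LSB = 24 V / 16384 = 1.465 mV.
(11.4131 − (−12)) / 0.00146484 = 15983.343 LSBs.
So the output code is 15983.

code 15983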